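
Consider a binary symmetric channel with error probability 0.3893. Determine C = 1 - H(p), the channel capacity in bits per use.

For BSC with error probability p:
C = 1 - H(p) where H(p) is binary entropy
H(0.3893) = -0.3893 × log₂(0.3893) - 0.6107 × log₂(0.6107)
H(p) = 0.9643
C = 1 - 0.9643 = 0.0357 bits/use


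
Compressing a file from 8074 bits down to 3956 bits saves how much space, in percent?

Space savings = (1 - Compressed/Original) × 100%
= (1 - 3956/8074) × 100%
= 51.00%


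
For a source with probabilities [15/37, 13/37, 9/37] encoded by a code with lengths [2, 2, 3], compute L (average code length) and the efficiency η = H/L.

Average length L = Σ p_i × l_i = 2.2432 bits
Entropy H = 1.5544 bits
Efficiency η = H/L × 100% = 69.29%


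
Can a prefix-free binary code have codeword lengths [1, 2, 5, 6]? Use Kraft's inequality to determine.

Kraft inequality: Σ 2^(-l_i) ≤ 1 for prefix-free code
Calculating: 2^(-1) + 2^(-2) + 2^(-5) + 2^(-6)
= 0.5 + 0.25 + 0.03125 + 0.015625
= 0.7969
Since 0.7969 ≤ 1, prefix-free code exists


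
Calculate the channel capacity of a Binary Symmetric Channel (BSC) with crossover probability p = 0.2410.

For BSC with error probability p:
C = 1 - H(p) where H(p) is binary entropy
H(0.2410) = -0.2410 × log₂(0.2410) - 0.7590 × log₂(0.7590)
H(p) = 0.7967
C = 1 - 0.7967 = 0.2033 bits/use


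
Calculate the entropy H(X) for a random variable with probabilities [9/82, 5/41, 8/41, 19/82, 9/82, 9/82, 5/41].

H(X) = -Σ p(x) log₂ p(x)
  -9/82 × log₂(9/82) = 0.3499
  -5/41 × log₂(5/41) = 0.3702
  -8/41 × log₂(8/41) = 0.4600
  -19/82 × log₂(19/82) = 0.4888
  -9/82 × log₂(9/82) = 0.3499
  -9/82 × log₂(9/82) = 0.3499
  -5/41 × log₂(5/41) = 0.3702
H(X) = 2.7388 bits


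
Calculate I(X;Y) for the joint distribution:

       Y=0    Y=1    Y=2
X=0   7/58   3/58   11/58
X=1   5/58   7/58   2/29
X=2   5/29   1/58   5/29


H(X) = 1.5739, H(Y) = 1.5087, H(X,Y) = 2.9587
I(X;Y) = H(X) + H(Y) - H(X,Y) = 0.1239 bits


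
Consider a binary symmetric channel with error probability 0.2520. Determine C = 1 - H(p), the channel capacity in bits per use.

For BSC with error probability p:
C = 1 - H(p) where H(p) is binary entropy
H(0.2520) = -0.2520 × log₂(0.2520) - 0.7480 × log₂(0.7480)
H(p) = 0.8144
C = 1 - 0.8144 = 0.1856 bits/use


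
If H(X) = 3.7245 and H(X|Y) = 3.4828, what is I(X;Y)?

I(X;Y) = H(X) - H(X|Y)
I(X;Y) = 3.7245 - 3.4828 = 0.2417 bits


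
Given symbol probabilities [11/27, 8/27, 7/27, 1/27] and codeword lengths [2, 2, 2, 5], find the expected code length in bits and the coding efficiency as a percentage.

Average length L = Σ p_i × l_i = 2.1111 bits
Entropy H = 1.7288 bits
Efficiency η = H/L × 100% = 81.89%


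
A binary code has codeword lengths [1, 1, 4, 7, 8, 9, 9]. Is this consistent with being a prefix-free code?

Kraft inequality: Σ 2^(-l_i) ≤ 1 for prefix-free code
Calculating: 2^(-1) + 2^(-1) + 2^(-4) + 2^(-7) + 2^(-8) + 2^(-9) + 2^(-9)
= 0.5 + 0.5 + 0.0625 + 0.0078125 + 0.00390625 + 0.001953125 + 0.001953125
= 1.0781
Since 1.0781 > 1, prefix-free code does not exist


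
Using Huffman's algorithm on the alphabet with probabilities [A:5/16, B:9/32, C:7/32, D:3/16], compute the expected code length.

Huffman tree construction:
Combine smallest probabilities repeatedly
Resulting codes:
  A: 11 (length 2)
  B: 10 (length 2)
  C: 01 (length 2)
  D: 00 (length 2)
Average length = Σ p(s) × length(s) = 2.0000 bits


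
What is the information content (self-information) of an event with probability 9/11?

Information content I(x) = -log₂(p(x))
I = -log₂(9/11) = -log₂(0.8182)
I = 0.2895 bits


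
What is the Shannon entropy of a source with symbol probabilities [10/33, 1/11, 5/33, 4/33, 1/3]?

H(X) = -Σ p(x) log₂ p(x)
  -10/33 × log₂(10/33) = 0.5220
  -1/11 × log₂(1/11) = 0.3145
  -5/33 × log₂(5/33) = 0.4125
  -4/33 × log₂(4/33) = 0.3690
  -1/3 × log₂(1/3) = 0.5283
H(X) = 2.1463 bits


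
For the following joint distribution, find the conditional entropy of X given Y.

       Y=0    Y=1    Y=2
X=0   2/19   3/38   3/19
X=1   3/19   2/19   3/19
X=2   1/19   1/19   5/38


H(X|Y) = Σ_y p(y) H(X|Y=y)
  p(Y=0) = 6/19, H(X|Y=0) = 1.4591
  p(Y=1) = 9/38, H(X|Y=1) = 1.5305
  p(Y=2) = 17/38, H(X|Y=2) = 1.5799
H(X|Y) = 0.3158×1.4591 + 0.2368×1.5305 + 0.4474×1.5799 = 1.5300 bits


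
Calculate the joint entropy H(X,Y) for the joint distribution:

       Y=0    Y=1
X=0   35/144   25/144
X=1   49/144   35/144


H(X,Y) = -Σ p(x,y) log₂ p(x,y)
  p(0,0)=35/144: -0.2431 × log₂(0.2431) = 0.4960
  p(0,1)=25/144: -0.1736 × log₂(0.1736) = 0.4386
  p(1,0)=49/144: -0.3403 × log₂(0.3403) = 0.5292
  p(1,1)=35/144: -0.2431 × log₂(0.2431) = 0.4960
H(X,Y) = 1.9597 bits


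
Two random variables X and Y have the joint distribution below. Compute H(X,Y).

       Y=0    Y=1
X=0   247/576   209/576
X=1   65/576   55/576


H(X,Y) = -Σ p(x,y) log₂ p(x,y)
  p(0,0)=247/576: -0.4288 × log₂(0.4288) = 0.5238
  p(0,1)=209/576: -0.3628 × log₂(0.3628) = 0.5307
  p(1,0)=65/576: -0.1128 × log₂(0.1128) = 0.3552
  p(1,1)=55/576: -0.0955 × log₂(0.0955) = 0.3236
H(X,Y) = 1.7333 bits


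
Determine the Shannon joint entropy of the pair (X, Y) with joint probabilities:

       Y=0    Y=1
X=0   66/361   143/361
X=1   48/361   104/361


H(X,Y) = -Σ p(x,y) log₂ p(x,y)
  p(0,0)=66/361: -0.1828 × log₂(0.1828) = 0.4482
  p(0,1)=143/361: -0.3961 × log₂(0.3961) = 0.5292
  p(1,0)=48/361: -0.1330 × log₂(0.1330) = 0.3870
  p(1,1)=104/361: -0.2881 × log₂(0.2881) = 0.5172
H(X,Y) = 1.8817 bits


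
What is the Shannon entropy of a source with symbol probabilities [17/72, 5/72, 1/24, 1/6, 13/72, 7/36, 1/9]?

H(X) = -Σ p(x) log₂ p(x)
  -17/72 × log₂(17/72) = 0.4917
  -5/72 × log₂(5/72) = 0.2672
  -1/24 × log₂(1/24) = 0.1910
  -1/6 × log₂(1/6) = 0.4308
  -13/72 × log₂(13/72) = 0.4459
  -7/36 × log₂(7/36) = 0.4594
  -1/9 × log₂(1/9) = 0.3522
H(X) = 2.6383 bits


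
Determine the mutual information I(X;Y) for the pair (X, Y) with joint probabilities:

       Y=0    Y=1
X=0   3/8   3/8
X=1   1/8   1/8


H(X) = 0.8113, H(Y) = 1.0000, H(X,Y) = 1.8113
I(X;Y) = H(X) + H(Y) - H(X,Y) = 0.0000 bits


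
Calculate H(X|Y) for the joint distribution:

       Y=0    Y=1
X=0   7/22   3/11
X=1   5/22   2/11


H(X|Y) = Σ_y p(y) H(X|Y=y)
  p(Y=0) = 6/11, H(X|Y=0) = 0.9799
  p(Y=1) = 5/11, H(X|Y=1) = 0.9710
H(X|Y) = 0.5455×0.9799 + 0.4545×0.9710 = 0.9758 bits


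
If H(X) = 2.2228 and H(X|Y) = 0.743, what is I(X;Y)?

I(X;Y) = H(X) - H(X|Y)
I(X;Y) = 2.2228 - 0.743 = 1.4798 bits


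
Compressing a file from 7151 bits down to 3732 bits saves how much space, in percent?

Space savings = (1 - Compressed/Original) × 100%
= (1 - 3732/7151) × 100%
= 47.81%


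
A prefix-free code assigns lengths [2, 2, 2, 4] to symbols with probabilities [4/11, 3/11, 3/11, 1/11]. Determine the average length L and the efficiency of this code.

Average length L = Σ p_i × l_i = 2.1818 bits
Entropy H = 1.8676 bits
Efficiency η = H/L × 100% = 85.60%


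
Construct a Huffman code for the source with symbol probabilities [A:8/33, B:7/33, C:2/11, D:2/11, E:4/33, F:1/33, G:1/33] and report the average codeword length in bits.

Huffman tree construction:
Combine smallest probabilities repeatedly
Resulting codes:
  A: 10 (length 2)
  B: 01 (length 2)
  C: 110 (length 3)
  D: 111 (length 3)
  E: 001 (length 3)
  F: 0000 (length 4)
  G: 0001 (length 4)
Average length = Σ p(s) × length(s) = 2.6061 bits


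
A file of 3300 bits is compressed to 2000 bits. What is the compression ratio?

Compression ratio = Original / Compressed
= 3300 / 2000 = 1.65:1


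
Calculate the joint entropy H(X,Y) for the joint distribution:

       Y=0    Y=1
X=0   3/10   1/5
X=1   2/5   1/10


H(X,Y) = -Σ p(x,y) log₂ p(x,y)
  p(0,0)=3/10: -0.3000 × log₂(0.3000) = 0.5211
  p(0,1)=1/5: -0.2000 × log₂(0.2000) = 0.4644
  p(1,0)=2/5: -0.4000 × log₂(0.4000) = 0.5288
  p(1,1)=1/10: -0.1000 × log₂(0.1000) = 0.3322
H(X,Y) = 1.8464 bits


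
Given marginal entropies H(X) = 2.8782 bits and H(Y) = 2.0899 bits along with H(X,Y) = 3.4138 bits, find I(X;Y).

I(X;Y) = H(X) + H(Y) - H(X,Y)
I(X;Y) = 2.8782 + 2.0899 - 3.4138 = 1.5543 bits


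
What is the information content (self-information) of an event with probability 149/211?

Information content I(x) = -log₂(p(x))
I = -log₂(149/211) = -log₂(0.7062)
I = 0.5019 bits


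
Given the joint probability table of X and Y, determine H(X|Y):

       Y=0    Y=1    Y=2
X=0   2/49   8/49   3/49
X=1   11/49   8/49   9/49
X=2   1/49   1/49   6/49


H(X|Y) = Σ_y p(y) H(X|Y=y)
  p(Y=0) = 2/7, H(X|Y=0) = 0.9464
  p(Y=1) = 17/49, H(X|Y=1) = 1.2639
  p(Y=2) = 18/49, H(X|Y=2) = 1.4591
H(X|Y) = 0.2857×0.9464 + 0.3469×1.2639 + 0.3673×1.4591 = 1.2449 bits


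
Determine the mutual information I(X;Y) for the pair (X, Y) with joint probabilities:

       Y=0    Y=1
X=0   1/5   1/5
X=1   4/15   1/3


H(X) = 0.9710, H(Y) = 0.9968, H(X,Y) = 1.9656
I(X;Y) = H(X) + H(Y) - H(X,Y) = 0.0021 bits


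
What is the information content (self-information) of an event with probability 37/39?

Information content I(x) = -log₂(p(x))
I = -log₂(37/39) = -log₂(0.9487)
I = 0.0759 bits


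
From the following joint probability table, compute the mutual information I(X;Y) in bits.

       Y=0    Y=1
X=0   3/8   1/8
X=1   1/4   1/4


H(X) = 1.0000, H(Y) = 0.9544, H(X,Y) = 1.9056
I(X;Y) = H(X) + H(Y) - H(X,Y) = 0.0488 bits


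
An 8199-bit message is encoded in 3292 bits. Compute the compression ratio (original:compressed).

Compression ratio = Original / Compressed
= 8199 / 3292 = 2.49:1


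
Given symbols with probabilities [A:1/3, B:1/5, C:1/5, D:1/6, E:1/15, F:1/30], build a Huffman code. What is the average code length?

Huffman tree construction:
Combine smallest probabilities repeatedly
Resulting codes:
  A: 11 (length 2)
  B: 00 (length 2)
  C: 01 (length 2)
  D: 101 (length 3)
  E: 1001 (length 4)
  F: 1000 (length 4)
Average length = Σ p(s) × length(s) = 2.3667 bits


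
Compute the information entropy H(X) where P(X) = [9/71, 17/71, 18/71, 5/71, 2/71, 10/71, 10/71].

H(X) = -Σ p(x) log₂ p(x)
  -9/71 × log₂(9/71) = 0.3777
  -17/71 × log₂(17/71) = 0.4938
  -18/71 × log₂(18/71) = 0.5019
  -5/71 × log₂(5/71) = 0.2696
  -2/71 × log₂(2/71) = 0.1451
  -10/71 × log₂(10/71) = 0.3983
  -10/71 × log₂(10/71) = 0.3983
H(X) = 2.5846 bits


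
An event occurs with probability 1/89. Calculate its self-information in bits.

Information content I(x) = -log₂(p(x))
I = -log₂(1/89) = -log₂(0.0112)
I = 6.4757 bits


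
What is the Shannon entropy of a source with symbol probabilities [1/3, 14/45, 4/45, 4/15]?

H(X) = -Σ p(x) log₂ p(x)
  -1/3 × log₂(1/3) = 0.5283
  -14/45 × log₂(14/45) = 0.5241
  -4/45 × log₂(4/45) = 0.3104
  -4/15 × log₂(4/15) = 0.5085
H(X) = 1.8713 bits


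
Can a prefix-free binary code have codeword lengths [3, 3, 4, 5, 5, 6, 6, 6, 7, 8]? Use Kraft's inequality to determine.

Kraft inequality: Σ 2^(-l_i) ≤ 1 for prefix-free code
Calculating: 2^(-3) + 2^(-3) + 2^(-4) + 2^(-5) + 2^(-5) + 2^(-6) + 2^(-6) + 2^(-6) + 2^(-7) + 2^(-8)
= 0.125 + 0.125 + 0.0625 + 0.03125 + 0.03125 + 0.015625 + 0.015625 + 0.015625 + 0.0078125 + 0.00390625
= 0.4336
Since 0.4336 ≤ 1, prefix-free code exists


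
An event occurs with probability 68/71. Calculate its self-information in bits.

Information content I(x) = -log₂(p(x))
I = -log₂(68/71) = -log₂(0.9577)
I = 0.0623 bits


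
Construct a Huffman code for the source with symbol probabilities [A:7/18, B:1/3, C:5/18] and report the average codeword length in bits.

Huffman tree construction:
Combine smallest probabilities repeatedly
Resulting codes:
  A: 0 (length 1)
  B: 11 (length 2)
  C: 10 (length 2)
Average length = Σ p(s) × length(s) = 1.6111 bits


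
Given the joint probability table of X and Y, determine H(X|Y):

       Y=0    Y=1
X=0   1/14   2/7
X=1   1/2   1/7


H(X|Y) = Σ_y p(y) H(X|Y=y)
  p(Y=0) = 4/7, H(X|Y=0) = 0.5436
  p(Y=1) = 3/7, H(X|Y=1) = 0.9183
H(X|Y) = 0.5714×0.5436 + 0.4286×0.9183 = 0.7042 bits


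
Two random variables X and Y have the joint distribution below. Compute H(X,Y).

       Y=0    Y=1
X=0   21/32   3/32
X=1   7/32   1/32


H(X,Y) = -Σ p(x,y) log₂ p(x,y)
  p(0,0)=21/32: -0.6562 × log₂(0.6562) = 0.3988
  p(0,1)=3/32: -0.0938 × log₂(0.0938) = 0.3202
  p(1,0)=7/32: -0.2188 × log₂(0.2188) = 0.4796
  p(1,1)=1/32: -0.0312 × log₂(0.0312) = 0.1562
H(X,Y) = 1.3548 bits


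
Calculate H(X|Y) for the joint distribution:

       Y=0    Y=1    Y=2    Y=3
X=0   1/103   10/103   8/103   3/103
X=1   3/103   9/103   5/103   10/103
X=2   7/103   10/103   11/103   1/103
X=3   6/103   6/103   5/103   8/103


H(X|Y) = Σ_y p(y) H(X|Y=y)
  p(Y=0) = 17/103, H(X|Y=0) = 1.7395
  p(Y=1) = 35/103, H(X|Y=1) = 1.9728
  p(Y=2) = 29/103, H(X|Y=2) = 1.9175
  p(Y=3) = 22/103, H(X|Y=3) = 1.6424
H(X|Y) = 0.1650×1.7395 + 0.3398×1.9728 + 0.2816×1.9175 + 0.2136×1.6424 = 1.8482 bits


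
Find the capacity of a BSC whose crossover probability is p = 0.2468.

For BSC with error probability p:
C = 1 - H(p) where H(p) is binary entropy
H(0.2468) = -0.2468 × log₂(0.2468) - 0.7532 × log₂(0.7532)
H(p) = 0.8062
C = 1 - 0.8062 = 0.1938 bits/use


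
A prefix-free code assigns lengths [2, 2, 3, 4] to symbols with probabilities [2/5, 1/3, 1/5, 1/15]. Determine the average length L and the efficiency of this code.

Average length L = Σ p_i × l_i = 2.3333 bits
Entropy H = 1.7819 bits
Efficiency η = H/L × 100% = 76.37%


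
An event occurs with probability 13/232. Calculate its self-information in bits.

Information content I(x) = -log₂(p(x))
I = -log₂(13/232) = -log₂(0.0560)
I = 4.1575 bits


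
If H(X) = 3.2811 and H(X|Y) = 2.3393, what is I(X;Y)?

I(X;Y) = H(X) - H(X|Y)
I(X;Y) = 3.2811 - 2.3393 = 0.9418 bits


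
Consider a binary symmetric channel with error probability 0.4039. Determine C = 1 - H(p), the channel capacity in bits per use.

For BSC with error probability p:
C = 1 - H(p) where H(p) is binary entropy
H(0.4039) = -0.4039 × log₂(0.4039) - 0.5961 × log₂(0.5961)
H(p) = 0.9732
C = 1 - 0.9732 = 0.0268 bits/use


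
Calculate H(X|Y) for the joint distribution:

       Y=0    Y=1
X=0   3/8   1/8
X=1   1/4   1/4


H(X|Y) = Σ_y p(y) H(X|Y=y)
  p(Y=0) = 5/8, H(X|Y=0) = 0.9710
  p(Y=1) = 3/8, H(X|Y=1) = 0.9183
H(X|Y) = 0.6250×0.9710 + 0.3750×0.9183 = 0.9512 bits


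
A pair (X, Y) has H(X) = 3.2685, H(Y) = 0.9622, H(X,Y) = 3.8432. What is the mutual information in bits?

I(X;Y) = H(X) + H(Y) - H(X,Y)
I(X;Y) = 3.2685 + 0.9622 - 3.8432 = 0.3875 bits


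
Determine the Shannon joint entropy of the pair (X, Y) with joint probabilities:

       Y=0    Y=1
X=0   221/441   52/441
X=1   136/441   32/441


H(X,Y) = -Σ p(x,y) log₂ p(x,y)
  p(0,0)=221/441: -0.5011 × log₂(0.5011) = 0.4995
  p(0,1)=52/441: -0.1179 × log₂(0.1179) = 0.3637
  p(1,0)=136/441: -0.3084 × log₂(0.3084) = 0.5234
  p(1,1)=32/441: -0.0726 × log₂(0.0726) = 0.2746
H(X,Y) = 1.6612 bits


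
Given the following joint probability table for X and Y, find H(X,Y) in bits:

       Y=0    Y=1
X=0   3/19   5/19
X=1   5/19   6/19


H(X,Y) = -Σ p(x,y) log₂ p(x,y)
  p(0,0)=3/19: -0.1579 × log₂(0.1579) = 0.4205
  p(0,1)=5/19: -0.2632 × log₂(0.2632) = 0.5068
  p(1,0)=5/19: -0.2632 × log₂(0.2632) = 0.5068
  p(1,1)=6/19: -0.3158 × log₂(0.3158) = 0.5251
H(X,Y) = 1.9593 bits


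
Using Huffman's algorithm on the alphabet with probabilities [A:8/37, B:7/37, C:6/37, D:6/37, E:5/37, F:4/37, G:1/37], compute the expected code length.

Huffman tree construction:
Combine smallest probabilities repeatedly
Resulting codes:
  A: 01 (length 2)
  B: 00 (length 2)
  C: 110 (length 3)
  D: 111 (length 3)
  E: 100 (length 3)
  F: 1011 (length 4)
  G: 1010 (length 4)
Average length = Σ p(s) × length(s) = 2.7297 bits


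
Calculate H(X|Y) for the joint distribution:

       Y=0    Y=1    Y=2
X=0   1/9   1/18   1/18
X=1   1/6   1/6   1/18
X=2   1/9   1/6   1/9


H(X|Y) = Σ_y p(y) H(X|Y=y)
  p(Y=0) = 7/18, H(X|Y=0) = 1.5567
  p(Y=1) = 7/18, H(X|Y=1) = 1.4488
  p(Y=2) = 2/9, H(X|Y=2) = 1.5000
H(X|Y) = 0.3889×1.5567 + 0.3889×1.4488 + 0.2222×1.5000 = 1.5021 bits


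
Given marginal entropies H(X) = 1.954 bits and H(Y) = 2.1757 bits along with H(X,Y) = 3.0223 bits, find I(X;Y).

I(X;Y) = H(X) + H(Y) - H(X,Y)
I(X;Y) = 1.954 + 2.1757 - 3.0223 = 1.1074 bits


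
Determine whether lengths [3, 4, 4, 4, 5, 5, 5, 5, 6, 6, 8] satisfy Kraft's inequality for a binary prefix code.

Kraft inequality: Σ 2^(-l_i) ≤ 1 for prefix-free code
Calculating: 2^(-3) + 2^(-4) + 2^(-4) + 2^(-4) + 2^(-5) + 2^(-5) + 2^(-5) + 2^(-5) + 2^(-6) + 2^(-6) + 2^(-8)
= 0.125 + 0.0625 + 0.0625 + 0.0625 + 0.03125 + 0.03125 + 0.03125 + 0.03125 + 0.015625 + 0.015625 + 0.00390625
= 0.4727
Since 0.4727 ≤ 1, prefix-free code exists


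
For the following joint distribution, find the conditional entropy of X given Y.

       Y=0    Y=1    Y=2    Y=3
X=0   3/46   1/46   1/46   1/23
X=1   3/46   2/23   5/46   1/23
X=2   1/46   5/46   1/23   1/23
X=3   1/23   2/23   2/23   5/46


H(X|Y) = Σ_y p(y) H(X|Y=y)
  p(Y=0) = 9/46, H(X|Y=0) = 1.8911
  p(Y=1) = 7/23, H(X|Y=1) = 1.8352
  p(Y=2) = 6/23, H(X|Y=2) = 1.7842
  p(Y=3) = 11/46, H(X|Y=3) = 1.8586
H(X|Y) = 0.1957×1.8911 + 0.3043×1.8352 + 0.2609×1.7842 + 0.2391×1.8586 = 1.8384 bits


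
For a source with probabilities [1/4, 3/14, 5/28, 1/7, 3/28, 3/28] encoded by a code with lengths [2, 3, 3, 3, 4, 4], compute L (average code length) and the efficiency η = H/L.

Average length L = Σ p_i × l_i = 2.9643 bits
Entropy H = 2.5116 bits
Efficiency η = H/L × 100% = 84.73%


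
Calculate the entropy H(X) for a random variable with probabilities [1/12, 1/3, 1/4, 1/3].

H(X) = -Σ p(x) log₂ p(x)
  -1/12 × log₂(1/12) = 0.2987
  -1/3 × log₂(1/3) = 0.5283
  -1/4 × log₂(1/4) = 0.5000
  -1/3 × log₂(1/3) = 0.5283
H(X) = 1.8554 bits


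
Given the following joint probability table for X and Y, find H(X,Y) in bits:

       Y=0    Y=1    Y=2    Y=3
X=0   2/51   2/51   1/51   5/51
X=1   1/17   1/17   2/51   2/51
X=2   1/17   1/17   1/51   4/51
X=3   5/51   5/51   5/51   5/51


H(X,Y) = -Σ p(x,y) log₂ p(x,y)
  p(0,0)=2/51: -0.0392 × log₂(0.0392) = 0.1832
  p(0,1)=2/51: -0.0392 × log₂(0.0392) = 0.1832
  p(0,2)=1/51: -0.0196 × log₂(0.0196) = 0.1112
  p(0,3)=5/51: -0.0980 × log₂(0.0980) = 0.3285
  p(1,0)=1/17: -0.0588 × log₂(0.0588) = 0.2404
  p(1,1)=1/17: -0.0588 × log₂(0.0588) = 0.2404
  p(1,2)=2/51: -0.0392 × log₂(0.0392) = 0.1832
  p(1,3)=2/51: -0.0392 × log₂(0.0392) = 0.1832
  p(2,0)=1/17: -0.0588 × log₂(0.0588) = 0.2404
  p(2,1)=1/17: -0.0588 × log₂(0.0588) = 0.2404
  p(2,2)=1/51: -0.0196 × log₂(0.0196) = 0.1112
  p(2,3)=4/51: -0.0784 × log₂(0.0784) = 0.2880
  p(3,0)=5/51: -0.0980 × log₂(0.0980) = 0.3285
  p(3,1)=5/51: -0.0980 × log₂(0.0980) = 0.3285
  p(3,2)=5/51: -0.0980 × log₂(0.0980) = 0.3285
  p(3,3)=5/51: -0.0980 × log₂(0.0980) = 0.3285
H(X,Y) = 3.8476 bits


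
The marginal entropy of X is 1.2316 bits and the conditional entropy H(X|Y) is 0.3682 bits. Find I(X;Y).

I(X;Y) = H(X) - H(X|Y)
I(X;Y) = 1.2316 - 0.3682 = 0.8634 bits


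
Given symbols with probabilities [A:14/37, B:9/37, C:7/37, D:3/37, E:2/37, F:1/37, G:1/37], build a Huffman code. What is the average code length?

Huffman tree construction:
Combine smallest probabilities repeatedly
Resulting codes:
  A: 11 (length 2)
  B: 10 (length 2)
  C: 00 (length 2)
  D: 010 (length 3)
  E: 0110 (length 4)
  F: 01110 (length 5)
  G: 01111 (length 5)
Average length = Σ p(s) × length(s) = 2.3514 bits


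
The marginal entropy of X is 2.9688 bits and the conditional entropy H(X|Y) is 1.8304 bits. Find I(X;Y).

I(X;Y) = H(X) - H(X|Y)
I(X;Y) = 2.9688 - 1.8304 = 1.1384 bits


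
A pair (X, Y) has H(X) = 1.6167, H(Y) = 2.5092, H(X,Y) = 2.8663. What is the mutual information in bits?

I(X;Y) = H(X) + H(Y) - H(X,Y)
I(X;Y) = 1.6167 + 2.5092 - 2.8663 = 1.2596 bits


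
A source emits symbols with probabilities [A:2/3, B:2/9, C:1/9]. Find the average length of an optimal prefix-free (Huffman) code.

Huffman tree construction:
Combine smallest probabilities repeatedly
Resulting codes:
  A: 1 (length 1)
  B: 01 (length 2)
  C: 00 (length 2)
Average length = Σ p(s) × length(s) = 1.3333 bits


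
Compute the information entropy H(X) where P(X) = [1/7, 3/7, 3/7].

H(X) = -Σ p(x) log₂ p(x)
  -1/7 × log₂(1/7) = 0.4011
  -3/7 × log₂(3/7) = 0.5239
  -3/7 × log₂(3/7) = 0.5239
H(X) = 1.4488 bits


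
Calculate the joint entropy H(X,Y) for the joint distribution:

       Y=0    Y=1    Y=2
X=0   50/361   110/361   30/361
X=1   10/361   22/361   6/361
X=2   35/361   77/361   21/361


H(X,Y) = -Σ p(x,y) log₂ p(x,y)
  p(0,0)=50/361: -0.1385 × log₂(0.1385) = 0.3950
  p(0,1)=110/361: -0.3047 × log₂(0.3047) = 0.5224
  p(0,2)=30/361: -0.0831 × log₂(0.0831) = 0.2983
  p(1,0)=10/361: -0.0277 × log₂(0.0277) = 0.1433
  p(1,1)=22/361: -0.0609 × log₂(0.0609) = 0.2460
  p(1,2)=6/361: -0.0166 × log₂(0.0166) = 0.0982
  p(2,0)=35/361: -0.0970 × log₂(0.0970) = 0.3264
  p(2,1)=77/361: -0.2133 × log₂(0.2133) = 0.4755
  p(2,2)=21/361: -0.0582 × log₂(0.0582) = 0.2387
H(X,Y) = 2.7438 bits


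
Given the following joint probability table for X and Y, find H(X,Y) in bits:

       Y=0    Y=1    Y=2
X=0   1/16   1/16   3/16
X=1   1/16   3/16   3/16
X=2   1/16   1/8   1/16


H(X,Y) = -Σ p(x,y) log₂ p(x,y)
  p(0,0)=1/16: -0.0625 × log₂(0.0625) = 0.2500
  p(0,1)=1/16: -0.0625 × log₂(0.0625) = 0.2500
  p(0,2)=3/16: -0.1875 × log₂(0.1875) = 0.4528
  p(1,0)=1/16: -0.0625 × log₂(0.0625) = 0.2500
  p(1,1)=3/16: -0.1875 × log₂(0.1875) = 0.4528
  p(1,2)=3/16: -0.1875 × log₂(0.1875) = 0.4528
  p(2,0)=1/16: -0.0625 × log₂(0.0625) = 0.2500
  p(2,1)=1/8: -0.1250 × log₂(0.1250) = 0.3750
  p(2,2)=1/16: -0.0625 × log₂(0.0625) = 0.2500
H(X,Y) = 2.9835 bits


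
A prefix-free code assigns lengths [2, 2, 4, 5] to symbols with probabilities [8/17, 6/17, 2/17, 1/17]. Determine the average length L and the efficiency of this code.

Average length L = Σ p_i × l_i = 2.4118 bits
Entropy H = 1.6457 bits
Efficiency η = H/L × 100% = 68.24%


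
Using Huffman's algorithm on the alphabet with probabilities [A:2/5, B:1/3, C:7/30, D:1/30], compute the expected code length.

Huffman tree construction:
Combine smallest probabilities repeatedly
Resulting codes:
  A: 0 (length 1)
  B: 11 (length 2)
  C: 101 (length 3)
  D: 100 (length 3)
Average length = Σ p(s) × length(s) = 1.8667 bits


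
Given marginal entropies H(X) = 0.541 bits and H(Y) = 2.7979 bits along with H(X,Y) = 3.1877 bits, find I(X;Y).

I(X;Y) = H(X) + H(Y) - H(X,Y)
I(X;Y) = 0.541 + 2.7979 - 3.1877 = 0.1512 bits


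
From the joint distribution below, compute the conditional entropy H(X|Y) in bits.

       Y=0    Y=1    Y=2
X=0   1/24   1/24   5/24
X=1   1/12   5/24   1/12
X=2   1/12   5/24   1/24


H(X|Y) = Σ_y p(y) H(X|Y=y)
  p(Y=0) = 5/24, H(X|Y=0) = 1.5219
  p(Y=1) = 11/24, H(X|Y=1) = 1.3486
  p(Y=2) = 1/3, H(X|Y=2) = 1.2988
H(X|Y) = 0.2083×1.5219 + 0.4583×1.3486 + 0.3333×1.2988 = 1.3681 bits


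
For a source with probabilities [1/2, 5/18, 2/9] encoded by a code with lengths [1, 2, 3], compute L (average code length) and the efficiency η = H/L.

Average length L = Σ p_i × l_i = 1.7222 bits
Entropy H = 1.4955 bits
Efficiency η = H/L × 100% = 86.84%


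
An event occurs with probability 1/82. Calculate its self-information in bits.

Information content I(x) = -log₂(p(x))
I = -log₂(1/82) = -log₂(0.0122)
I = 6.3576 bits


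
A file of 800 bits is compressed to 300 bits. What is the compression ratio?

Compression ratio = Original / Compressed
= 800 / 300 = 2.67:1


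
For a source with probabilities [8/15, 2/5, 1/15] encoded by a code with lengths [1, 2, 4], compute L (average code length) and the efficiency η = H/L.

Average length L = Σ p_i × l_i = 1.6000 bits
Entropy H = 1.2729 bits
Efficiency η = H/L × 100% = 79.56%


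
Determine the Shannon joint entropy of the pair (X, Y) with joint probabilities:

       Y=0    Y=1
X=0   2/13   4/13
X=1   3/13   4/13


H(X,Y) = -Σ p(x,y) log₂ p(x,y)
  p(0,0)=2/13: -0.1538 × log₂(0.1538) = 0.4155
  p(0,1)=4/13: -0.3077 × log₂(0.3077) = 0.5232
  p(1,0)=3/13: -0.2308 × log₂(0.2308) = 0.4882
  p(1,1)=4/13: -0.3077 × log₂(0.3077) = 0.5232
H(X,Y) = 1.9501 bits


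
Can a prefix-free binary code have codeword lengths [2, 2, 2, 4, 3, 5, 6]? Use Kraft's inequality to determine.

Kraft inequality: Σ 2^(-l_i) ≤ 1 for prefix-free code
Calculating: 2^(-2) + 2^(-2) + 2^(-2) + 2^(-4) + 2^(-3) + 2^(-5) + 2^(-6)
= 0.25 + 0.25 + 0.25 + 0.0625 + 0.125 + 0.03125 + 0.015625
= 0.9844
Since 0.9844 ≤ 1, prefix-free code exists


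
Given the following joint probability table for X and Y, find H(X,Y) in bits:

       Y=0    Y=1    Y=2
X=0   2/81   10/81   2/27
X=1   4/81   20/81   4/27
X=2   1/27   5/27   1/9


H(X,Y) = -Σ p(x,y) log₂ p(x,y)
  p(0,0)=2/81: -0.0247 × log₂(0.0247) = 0.1318
  p(0,1)=10/81: -0.1235 × log₂(0.1235) = 0.3726
  p(0,2)=2/27: -0.0741 × log₂(0.0741) = 0.2781
  p(1,0)=4/81: -0.0494 × log₂(0.0494) = 0.2143
  p(1,1)=20/81: -0.2469 × log₂(0.2469) = 0.4983
  p(1,2)=4/27: -0.1481 × log₂(0.1481) = 0.4081
  p(2,0)=1/27: -0.0370 × log₂(0.0370) = 0.1761
  p(2,1)=5/27: -0.1852 × log₂(0.1852) = 0.4505
  p(2,2)=1/9: -0.1111 × log₂(0.1111) = 0.3522
H(X,Y) = 2.8821 bits


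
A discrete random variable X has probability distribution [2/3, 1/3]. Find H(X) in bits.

H(X) = -Σ p(x) log₂ p(x)
  -2/3 × log₂(2/3) = 0.3900
  -1/3 × log₂(1/3) = 0.5283
H(X) = 0.9183 bits


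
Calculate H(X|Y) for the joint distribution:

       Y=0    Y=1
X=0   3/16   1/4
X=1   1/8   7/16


H(X|Y) = Σ_y p(y) H(X|Y=y)
  p(Y=0) = 5/16, H(X|Y=0) = 0.9710
  p(Y=1) = 11/16, H(X|Y=1) = 0.9457
H(X|Y) = 0.3125×0.9710 + 0.6875×0.9457 = 0.9536 bits


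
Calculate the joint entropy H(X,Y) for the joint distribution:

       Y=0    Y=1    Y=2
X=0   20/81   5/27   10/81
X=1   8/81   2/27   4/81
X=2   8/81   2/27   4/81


H(X,Y) = -Σ p(x,y) log₂ p(x,y)
  p(0,0)=20/81: -0.2469 × log₂(0.2469) = 0.4983
  p(0,1)=5/27: -0.1852 × log₂(0.1852) = 0.4505
  p(0,2)=10/81: -0.1235 × log₂(0.1235) = 0.3726
  p(1,0)=8/81: -0.0988 × log₂(0.0988) = 0.3299
  p(1,1)=2/27: -0.0741 × log₂(0.0741) = 0.2781
  p(1,2)=4/81: -0.0494 × log₂(0.0494) = 0.2143
  p(2,0)=8/81: -0.0988 × log₂(0.0988) = 0.3299
  p(2,1)=2/27: -0.0741 × log₂(0.0741) = 0.2781
  p(2,2)=4/81: -0.0494 × log₂(0.0494) = 0.2143
H(X,Y) = 2.9660 bits


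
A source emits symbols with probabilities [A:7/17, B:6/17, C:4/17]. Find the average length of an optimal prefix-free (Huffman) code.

Huffman tree construction:
Combine smallest probabilities repeatedly
Resulting codes:
  A: 0 (length 1)
  B: 11 (length 2)
  C: 10 (length 2)
Average length = Σ p(s) × length(s) = 1.5882 bits


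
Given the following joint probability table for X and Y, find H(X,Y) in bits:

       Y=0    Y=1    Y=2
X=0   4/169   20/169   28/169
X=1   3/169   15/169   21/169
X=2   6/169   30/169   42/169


H(X,Y) = -Σ p(x,y) log₂ p(x,y)
  p(0,0)=4/169: -0.0237 × log₂(0.0237) = 0.1278
  p(0,1)=20/169: -0.1183 × log₂(0.1183) = 0.3644
  p(0,2)=28/169: -0.1657 × log₂(0.1657) = 0.4297
  p(1,0)=3/169: -0.0178 × log₂(0.0178) = 0.1032
  p(1,1)=15/169: -0.0888 × log₂(0.0888) = 0.3101
  p(1,2)=21/169: -0.1243 × log₂(0.1243) = 0.3738
  p(2,0)=6/169: -0.0355 × log₂(0.0355) = 0.1710
  p(2,1)=30/169: -0.1775 × log₂(0.1775) = 0.4427
  p(2,2)=42/169: -0.2485 × log₂(0.2485) = 0.4992
H(X,Y) = 2.8220 bits


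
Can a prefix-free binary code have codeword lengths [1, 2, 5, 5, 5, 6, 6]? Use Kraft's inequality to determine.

Kraft inequality: Σ 2^(-l_i) ≤ 1 for prefix-free code
Calculating: 2^(-1) + 2^(-2) + 2^(-5) + 2^(-5) + 2^(-5) + 2^(-6) + 2^(-6)
= 0.5 + 0.25 + 0.03125 + 0.03125 + 0.03125 + 0.015625 + 0.015625
= 0.8750
Since 0.8750 ≤ 1, prefix-free code exists


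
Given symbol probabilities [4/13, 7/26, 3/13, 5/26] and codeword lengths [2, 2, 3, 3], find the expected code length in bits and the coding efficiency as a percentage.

Average length L = Σ p_i × l_i = 2.4231 bits
Entropy H = 1.9785 bits
Efficiency η = H/L × 100% = 81.65%


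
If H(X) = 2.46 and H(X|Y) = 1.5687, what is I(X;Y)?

I(X;Y) = H(X) - H(X|Y)
I(X;Y) = 2.46 - 1.5687 = 0.8913 bits


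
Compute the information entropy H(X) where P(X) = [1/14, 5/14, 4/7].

H(X) = -Σ p(x) log₂ p(x)
  -1/14 × log₂(1/14) = 0.2720
  -5/14 × log₂(5/14) = 0.5305
  -4/7 × log₂(4/7) = 0.4613
H(X) = 1.2638 bits


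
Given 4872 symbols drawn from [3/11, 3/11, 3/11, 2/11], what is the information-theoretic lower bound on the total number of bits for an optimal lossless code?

Entropy H = 1.9808 bits/symbol
Minimum bits = H × n = 1.9808 × 4872
= 9650.58 bits


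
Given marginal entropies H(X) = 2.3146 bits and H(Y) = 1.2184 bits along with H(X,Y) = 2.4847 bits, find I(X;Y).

I(X;Y) = H(X) + H(Y) - H(X,Y)
I(X;Y) = 2.3146 + 1.2184 - 2.4847 = 1.0483 bits


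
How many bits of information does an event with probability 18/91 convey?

Information content I(x) = -log₂(p(x))
I = -log₂(18/91) = -log₂(0.1978)
I = 2.3379 bits


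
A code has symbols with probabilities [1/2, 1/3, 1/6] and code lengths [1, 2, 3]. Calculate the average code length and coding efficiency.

Average length L = Σ p_i × l_i = 1.6667 bits
Entropy H = 1.4591 bits
Efficiency η = H/L × 100% = 87.55%


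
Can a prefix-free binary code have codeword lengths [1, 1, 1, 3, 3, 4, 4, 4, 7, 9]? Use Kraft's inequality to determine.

Kraft inequality: Σ 2^(-l_i) ≤ 1 for prefix-free code
Calculating: 2^(-1) + 2^(-1) + 2^(-1) + 2^(-3) + 2^(-3) + 2^(-4) + 2^(-4) + 2^(-4) + 2^(-7) + 2^(-9)
= 0.5 + 0.5 + 0.5 + 0.125 + 0.125 + 0.0625 + 0.0625 + 0.0625 + 0.0078125 + 0.001953125
= 1.9473
Since 1.9473 > 1, prefix-free code does not exist


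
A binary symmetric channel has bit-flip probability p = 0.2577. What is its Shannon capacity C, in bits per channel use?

For BSC with error probability p:
C = 1 - H(p) where H(p) is binary entropy
H(0.2577) = -0.2577 × log₂(0.2577) - 0.7423 × log₂(0.7423)
H(p) = 0.8233
C = 1 - 0.8233 = 0.1767 bits/use


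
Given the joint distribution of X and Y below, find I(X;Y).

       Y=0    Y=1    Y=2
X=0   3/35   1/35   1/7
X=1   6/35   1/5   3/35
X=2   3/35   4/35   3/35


H(X) = 1.5365, H(Y) = 1.5838, H(X,Y) = 3.0210
I(X;Y) = H(X) + H(Y) - H(X,Y) = 0.0993 bits


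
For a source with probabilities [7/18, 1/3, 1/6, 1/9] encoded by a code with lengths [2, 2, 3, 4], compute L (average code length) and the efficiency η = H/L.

Average length L = Σ p_i × l_i = 2.3889 bits
Entropy H = 1.8413 bits
Efficiency η = H/L × 100% = 77.08%


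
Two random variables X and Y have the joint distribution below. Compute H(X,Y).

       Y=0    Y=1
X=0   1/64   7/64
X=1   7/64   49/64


H(X,Y) = -Σ p(x,y) log₂ p(x,y)
  p(0,0)=1/64: -0.0156 × log₂(0.0156) = 0.0938
  p(0,1)=7/64: -0.1094 × log₂(0.1094) = 0.3492
  p(1,0)=7/64: -0.1094 × log₂(0.1094) = 0.3492
  p(1,1)=49/64: -0.7656 × log₂(0.7656) = 0.2950
H(X,Y) = 1.0871 bits


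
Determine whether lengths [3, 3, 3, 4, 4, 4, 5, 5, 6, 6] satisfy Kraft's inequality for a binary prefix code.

Kraft inequality: Σ 2^(-l_i) ≤ 1 for prefix-free code
Calculating: 2^(-3) + 2^(-3) + 2^(-3) + 2^(-4) + 2^(-4) + 2^(-4) + 2^(-5) + 2^(-5) + 2^(-6) + 2^(-6)
= 0.125 + 0.125 + 0.125 + 0.0625 + 0.0625 + 0.0625 + 0.03125 + 0.03125 + 0.015625 + 0.015625
= 0.6562
Since 0.6562 ≤ 1, prefix-free code exists


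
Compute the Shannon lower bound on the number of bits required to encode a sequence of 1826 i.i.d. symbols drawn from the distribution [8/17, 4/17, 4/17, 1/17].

Entropy H = 1.7345 bits/symbol
Minimum bits = H × n = 1.7345 × 1826
= 3167.24 bits


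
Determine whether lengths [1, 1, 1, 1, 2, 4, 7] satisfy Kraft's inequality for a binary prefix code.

Kraft inequality: Σ 2^(-l_i) ≤ 1 for prefix-free code
Calculating: 2^(-1) + 2^(-1) + 2^(-1) + 2^(-1) + 2^(-2) + 2^(-4) + 2^(-7)
= 0.5 + 0.5 + 0.5 + 0.5 + 0.25 + 0.0625 + 0.0078125
= 2.3203
Since 2.3203 > 1, prefix-free code does not exist


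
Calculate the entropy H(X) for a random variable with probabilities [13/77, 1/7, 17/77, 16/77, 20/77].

H(X) = -Σ p(x) log₂ p(x)
  -13/77 × log₂(13/77) = 0.4333
  -1/7 × log₂(1/7) = 0.4011
  -17/77 × log₂(17/77) = 0.4811
  -16/77 × log₂(16/77) = 0.4710
  -20/77 × log₂(20/77) = 0.5052
H(X) = 2.2917 bits


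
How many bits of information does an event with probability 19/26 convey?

Information content I(x) = -log₂(p(x))
I = -log₂(19/26) = -log₂(0.7308)
I = 0.4525 bits


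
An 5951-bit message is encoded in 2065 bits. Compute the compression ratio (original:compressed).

Compression ratio = Original / Compressed
= 5951 / 2065 = 2.88:1


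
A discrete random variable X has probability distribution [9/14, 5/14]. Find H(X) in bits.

H(X) = -Σ p(x) log₂ p(x)
  -9/14 × log₂(9/14) = 0.4098
  -5/14 × log₂(5/14) = 0.5305
H(X) = 0.9403 bits


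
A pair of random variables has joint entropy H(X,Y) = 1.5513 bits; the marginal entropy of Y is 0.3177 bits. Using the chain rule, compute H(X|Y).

Chain rule: H(X,Y) = H(X|Y) + H(Y)
H(X|Y) = H(X,Y) - H(Y) = 1.5513 - 0.3177 = 1.2336 bits


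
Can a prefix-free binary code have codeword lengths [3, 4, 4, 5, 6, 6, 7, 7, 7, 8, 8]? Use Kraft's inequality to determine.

Kraft inequality: Σ 2^(-l_i) ≤ 1 for prefix-free code
Calculating: 2^(-3) + 2^(-4) + 2^(-4) + 2^(-5) + 2^(-6) + 2^(-6) + 2^(-7) + 2^(-7) + 2^(-7) + 2^(-8) + 2^(-8)
= 0.125 + 0.0625 + 0.0625 + 0.03125 + 0.015625 + 0.015625 + 0.0078125 + 0.0078125 + 0.0078125 + 0.00390625 + 0.00390625
= 0.3438
Since 0.3438 ≤ 1, prefix-free code exists


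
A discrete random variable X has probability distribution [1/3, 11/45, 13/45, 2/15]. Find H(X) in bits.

H(X) = -Σ p(x) log₂ p(x)
  -1/3 × log₂(1/3) = 0.5283
  -11/45 × log₂(11/45) = 0.4968
  -13/45 × log₂(13/45) = 0.5175
  -2/15 × log₂(2/15) = 0.3876
H(X) = 1.9302 bits


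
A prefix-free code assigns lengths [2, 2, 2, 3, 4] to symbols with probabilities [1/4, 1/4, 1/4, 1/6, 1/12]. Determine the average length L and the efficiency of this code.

Average length L = Σ p_i × l_i = 2.3333 bits
Entropy H = 2.2296 bits
Efficiency η = H/L × 100% = 95.55%


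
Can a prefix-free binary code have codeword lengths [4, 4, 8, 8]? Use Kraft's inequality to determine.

Kraft inequality: Σ 2^(-l_i) ≤ 1 for prefix-free code
Calculating: 2^(-4) + 2^(-4) + 2^(-8) + 2^(-8)
= 0.0625 + 0.0625 + 0.00390625 + 0.00390625
= 0.1328
Since 0.1328 ≤ 1, prefix-free code exists


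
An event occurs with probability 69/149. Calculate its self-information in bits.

Information content I(x) = -log₂(p(x))
I = -log₂(69/149) = -log₂(0.4631)
I = 1.1106 bits


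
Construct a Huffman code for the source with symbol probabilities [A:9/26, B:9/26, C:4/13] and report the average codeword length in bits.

Huffman tree construction:
Combine smallest probabilities repeatedly
Resulting codes:
  A: 11 (length 2)
  B: 0 (length 1)
  C: 10 (length 2)
Average length = Σ p(s) × length(s) = 1.6538 bits


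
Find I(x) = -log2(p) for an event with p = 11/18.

Information content I(x) = -log₂(p(x))
I = -log₂(11/18) = -log₂(0.6111)
I = 0.7105 bits


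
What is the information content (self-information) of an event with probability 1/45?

Information content I(x) = -log₂(p(x))
I = -log₂(1/45) = -log₂(0.0222)
I = 5.4919 bits


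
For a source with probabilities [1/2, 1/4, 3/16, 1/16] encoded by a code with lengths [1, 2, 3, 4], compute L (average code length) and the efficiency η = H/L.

Average length L = Σ p_i × l_i = 1.8125 bits
Entropy H = 1.7028 bits
Efficiency η = H/L × 100% = 93.95%


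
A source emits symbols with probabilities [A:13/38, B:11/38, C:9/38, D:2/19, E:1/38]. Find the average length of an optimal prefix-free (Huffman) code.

Huffman tree construction:
Combine smallest probabilities repeatedly
Resulting codes:
  A: 11 (length 2)
  B: 10 (length 2)
  C: 01 (length 2)
  D: 001 (length 3)
  E: 000 (length 3)
Average length = Σ p(s) × length(s) = 2.1316 bits


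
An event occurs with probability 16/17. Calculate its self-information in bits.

Information content I(x) = -log₂(p(x))
I = -log₂(16/17) = -log₂(0.9412)
I = 0.0875 bits


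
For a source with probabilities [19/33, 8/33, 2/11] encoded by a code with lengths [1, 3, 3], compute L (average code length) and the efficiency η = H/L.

Average length L = Σ p_i × l_i = 1.8485 bits
Entropy H = 1.4014 bits
Efficiency η = H/L × 100% = 75.81%


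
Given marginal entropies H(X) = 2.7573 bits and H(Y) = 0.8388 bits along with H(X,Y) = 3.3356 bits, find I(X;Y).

I(X;Y) = H(X) + H(Y) - H(X,Y)
I(X;Y) = 2.7573 + 0.8388 - 3.3356 = 0.2605 bits


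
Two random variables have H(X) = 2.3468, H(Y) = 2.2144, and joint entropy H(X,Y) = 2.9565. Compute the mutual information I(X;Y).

I(X;Y) = H(X) + H(Y) - H(X,Y)
I(X;Y) = 2.3468 + 2.2144 - 2.9565 = 1.6047 bits


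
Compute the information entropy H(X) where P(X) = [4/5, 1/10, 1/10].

H(X) = -Σ p(x) log₂ p(x)
  -4/5 × log₂(4/5) = 0.2575
  -1/10 × log₂(1/10) = 0.3322
  -1/10 × log₂(1/10) = 0.3322
H(X) = 0.9219 bits


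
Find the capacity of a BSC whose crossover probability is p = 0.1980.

For BSC with error probability p:
C = 1 - H(p) where H(p) is binary entropy
H(0.1980) = -0.1980 × log₂(0.1980) - 0.8020 × log₂(0.8020)
H(p) = 0.7179
C = 1 - 0.7179 = 0.2821 bits/use


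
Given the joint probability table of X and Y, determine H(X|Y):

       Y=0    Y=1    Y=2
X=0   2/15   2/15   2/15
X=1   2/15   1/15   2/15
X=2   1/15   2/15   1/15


H(X|Y) = Σ_y p(y) H(X|Y=y)
  p(Y=0) = 1/3, H(X|Y=0) = 1.5219
  p(Y=1) = 1/3, H(X|Y=1) = 1.5219
  p(Y=2) = 1/3, H(X|Y=2) = 1.5219
H(X|Y) = 0.3333×1.5219 + 0.3333×1.5219 + 0.3333×1.5219 = 1.5219 bits


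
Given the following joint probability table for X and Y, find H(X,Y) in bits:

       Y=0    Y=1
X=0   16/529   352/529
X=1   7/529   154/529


H(X,Y) = -Σ p(x,y) log₂ p(x,y)
  p(0,0)=16/529: -0.0302 × log₂(0.0302) = 0.1527
  p(0,1)=352/529: -0.6654 × log₂(0.6654) = 0.3911
  p(1,0)=7/529: -0.0132 × log₂(0.0132) = 0.0826
  p(1,1)=154/529: -0.2911 × log₂(0.2911) = 0.5183
H(X,Y) = 1.1446 bits


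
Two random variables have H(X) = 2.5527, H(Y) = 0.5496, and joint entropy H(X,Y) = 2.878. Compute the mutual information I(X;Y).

I(X;Y) = H(X) + H(Y) - H(X,Y)
I(X;Y) = 2.5527 + 0.5496 - 2.878 = 0.2243 bits


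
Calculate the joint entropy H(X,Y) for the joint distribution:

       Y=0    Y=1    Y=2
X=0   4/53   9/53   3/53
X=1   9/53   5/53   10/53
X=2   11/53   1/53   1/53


H(X,Y) = -Σ p(x,y) log₂ p(x,y)
  p(0,0)=4/53: -0.0755 × log₂(0.0755) = 0.2814
  p(0,1)=9/53: -0.1698 × log₂(0.1698) = 0.4344
  p(0,2)=3/53: -0.0566 × log₂(0.0566) = 0.2345
  p(1,0)=9/53: -0.1698 × log₂(0.1698) = 0.4344
  p(1,1)=5/53: -0.0943 × log₂(0.0943) = 0.3213
  p(1,2)=10/53: -0.1887 × log₂(0.1887) = 0.4540
  p(2,0)=11/53: -0.2075 × log₂(0.2075) = 0.4708
  p(2,1)=1/53: -0.0189 × log₂(0.0189) = 0.1081
  p(2,2)=1/53: -0.0189 × log₂(0.0189) = 0.1081
H(X,Y) = 2.8469 bits


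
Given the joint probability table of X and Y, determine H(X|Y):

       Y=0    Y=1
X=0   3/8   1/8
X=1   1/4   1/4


H(X|Y) = Σ_y p(y) H(X|Y=y)
  p(Y=0) = 5/8, H(X|Y=0) = 0.9710
  p(Y=1) = 3/8, H(X|Y=1) = 0.9183
H(X|Y) = 0.6250×0.9710 + 0.3750×0.9183 = 0.9512 bits
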